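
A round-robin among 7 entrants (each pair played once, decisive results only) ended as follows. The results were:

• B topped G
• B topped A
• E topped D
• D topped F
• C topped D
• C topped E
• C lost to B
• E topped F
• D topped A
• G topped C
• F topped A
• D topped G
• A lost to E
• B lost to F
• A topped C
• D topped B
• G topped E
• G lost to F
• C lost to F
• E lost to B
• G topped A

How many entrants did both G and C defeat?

G beat: A, C, E.
C beat: D, E.
Both beat: E — 1.

1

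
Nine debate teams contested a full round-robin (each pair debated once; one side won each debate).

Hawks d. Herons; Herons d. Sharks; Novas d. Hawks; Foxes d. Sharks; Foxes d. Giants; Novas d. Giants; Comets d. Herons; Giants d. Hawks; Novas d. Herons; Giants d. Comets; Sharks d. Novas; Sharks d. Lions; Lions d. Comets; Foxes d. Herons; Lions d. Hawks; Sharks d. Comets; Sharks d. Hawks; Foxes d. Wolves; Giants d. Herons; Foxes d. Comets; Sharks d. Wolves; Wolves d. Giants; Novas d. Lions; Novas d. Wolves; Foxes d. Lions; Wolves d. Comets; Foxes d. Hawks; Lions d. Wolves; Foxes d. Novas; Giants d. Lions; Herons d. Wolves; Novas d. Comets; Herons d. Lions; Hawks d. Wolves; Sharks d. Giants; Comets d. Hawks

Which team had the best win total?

Foxes

Win totals: Herons 3, Comets 2, Lions 3, Giants 4, Hawks 2, Wolves 2, Sharks 6, Foxes 8, Novas 6.
Foxes leads with 8 wins (next highest: 6).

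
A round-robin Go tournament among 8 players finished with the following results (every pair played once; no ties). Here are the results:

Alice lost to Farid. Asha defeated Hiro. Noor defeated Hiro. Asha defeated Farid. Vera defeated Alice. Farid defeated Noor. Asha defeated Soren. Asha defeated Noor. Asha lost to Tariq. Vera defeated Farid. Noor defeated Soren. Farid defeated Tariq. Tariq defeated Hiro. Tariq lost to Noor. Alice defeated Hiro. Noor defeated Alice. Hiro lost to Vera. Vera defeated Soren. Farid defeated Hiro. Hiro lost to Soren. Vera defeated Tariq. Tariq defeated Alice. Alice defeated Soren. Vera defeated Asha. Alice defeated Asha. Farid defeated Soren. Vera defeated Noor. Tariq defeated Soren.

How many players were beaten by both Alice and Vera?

3

Alice beat: Asha, Hiro, Soren.
Vera beat: Tariq, Asha, Noor, Hiro, Alice, Soren, Farid.
Both beat: Asha, Hiro, Soren — 3.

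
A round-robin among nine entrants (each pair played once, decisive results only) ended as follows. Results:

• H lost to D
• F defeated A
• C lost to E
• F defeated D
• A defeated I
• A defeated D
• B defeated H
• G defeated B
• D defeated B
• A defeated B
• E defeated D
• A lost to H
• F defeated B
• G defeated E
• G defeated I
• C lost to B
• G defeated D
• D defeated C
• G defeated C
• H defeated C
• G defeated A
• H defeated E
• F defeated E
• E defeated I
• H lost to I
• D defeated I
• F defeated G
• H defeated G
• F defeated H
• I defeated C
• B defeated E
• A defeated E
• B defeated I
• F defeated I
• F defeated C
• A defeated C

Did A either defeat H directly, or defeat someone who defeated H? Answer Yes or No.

Yes

A did not beat H directly.
A beat B, C, D, E, I. Of those, B beat H.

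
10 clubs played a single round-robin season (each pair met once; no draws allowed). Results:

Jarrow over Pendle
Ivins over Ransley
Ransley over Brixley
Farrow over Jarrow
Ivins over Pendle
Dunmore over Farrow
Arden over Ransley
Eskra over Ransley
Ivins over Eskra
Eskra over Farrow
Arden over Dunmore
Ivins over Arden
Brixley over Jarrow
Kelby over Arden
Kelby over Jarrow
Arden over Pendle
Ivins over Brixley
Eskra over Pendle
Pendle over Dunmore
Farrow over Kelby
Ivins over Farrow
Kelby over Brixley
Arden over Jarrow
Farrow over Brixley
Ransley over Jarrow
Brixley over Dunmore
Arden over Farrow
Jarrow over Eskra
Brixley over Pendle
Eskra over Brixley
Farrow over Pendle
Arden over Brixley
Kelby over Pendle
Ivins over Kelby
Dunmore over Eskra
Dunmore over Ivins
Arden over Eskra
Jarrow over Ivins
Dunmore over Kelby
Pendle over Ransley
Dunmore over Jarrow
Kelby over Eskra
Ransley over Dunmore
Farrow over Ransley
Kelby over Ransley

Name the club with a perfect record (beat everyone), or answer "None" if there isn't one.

Highest win total is Ivins with 7 (out of 9 possible).
Ivins lost to Dunmore, Jarrow, so no club went undefeated.

None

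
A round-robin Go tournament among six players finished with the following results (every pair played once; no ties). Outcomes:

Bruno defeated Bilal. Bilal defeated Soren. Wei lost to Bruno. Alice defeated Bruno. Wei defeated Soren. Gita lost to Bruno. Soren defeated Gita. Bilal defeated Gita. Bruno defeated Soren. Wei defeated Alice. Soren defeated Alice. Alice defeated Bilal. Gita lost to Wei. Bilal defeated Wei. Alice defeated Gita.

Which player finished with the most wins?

Win totals: Soren 2, Wei 3, Bruno 4, Bilal 3, Gita 0, Alice 3.
Bruno leads with 4 wins (next highest: 3).

Bruno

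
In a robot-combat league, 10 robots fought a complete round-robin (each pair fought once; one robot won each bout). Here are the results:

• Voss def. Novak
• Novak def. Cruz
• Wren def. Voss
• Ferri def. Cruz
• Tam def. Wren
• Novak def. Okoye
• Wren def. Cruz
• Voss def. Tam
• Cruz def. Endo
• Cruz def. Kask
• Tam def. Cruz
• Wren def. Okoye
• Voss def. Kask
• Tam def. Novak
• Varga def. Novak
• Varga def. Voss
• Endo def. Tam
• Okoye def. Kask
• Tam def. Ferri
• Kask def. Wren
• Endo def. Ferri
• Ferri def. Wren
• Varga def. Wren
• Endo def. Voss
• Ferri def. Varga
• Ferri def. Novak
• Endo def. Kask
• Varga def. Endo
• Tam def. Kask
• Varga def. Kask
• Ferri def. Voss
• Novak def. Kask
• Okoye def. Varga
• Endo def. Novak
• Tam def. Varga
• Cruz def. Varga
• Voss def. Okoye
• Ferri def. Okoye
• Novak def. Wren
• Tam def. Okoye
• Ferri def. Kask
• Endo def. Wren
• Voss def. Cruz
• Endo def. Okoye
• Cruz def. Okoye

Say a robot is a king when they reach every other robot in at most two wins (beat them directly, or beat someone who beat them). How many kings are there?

6

Varga reaches everyone (king).
Novak cannot reach Ferri, Tam in two steps.
Ferri reaches everyone (king).
Wren cannot reach Ferri in two steps.
Kask cannot reach Varga, Novak, Ferri, Tam, Endo in two steps.
Tam reaches everyone (king).
Okoye cannot reach Ferri, Tam, Cruz in two steps.
Cruz reaches everyone (king).
Endo reaches everyone (king).
Voss reaches everyone (king).
Kings: Varga, Ferri, Tam, Cruz, Endo, Voss — 6.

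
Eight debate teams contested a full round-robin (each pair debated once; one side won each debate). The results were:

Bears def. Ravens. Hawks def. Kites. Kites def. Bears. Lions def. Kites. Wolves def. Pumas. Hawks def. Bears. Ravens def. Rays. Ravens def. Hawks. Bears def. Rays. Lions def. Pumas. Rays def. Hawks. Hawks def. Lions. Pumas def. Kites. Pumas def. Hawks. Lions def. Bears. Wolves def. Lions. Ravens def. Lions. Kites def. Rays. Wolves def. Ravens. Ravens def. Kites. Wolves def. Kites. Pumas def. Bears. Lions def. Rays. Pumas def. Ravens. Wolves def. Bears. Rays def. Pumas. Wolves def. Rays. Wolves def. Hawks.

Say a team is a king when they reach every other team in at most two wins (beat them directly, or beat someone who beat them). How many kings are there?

1

Rays cannot reach Wolves in two steps.
Ravens cannot reach Wolves in two steps.
Lions cannot reach Wolves in two steps.
Hawks cannot reach Wolves in two steps.
Wolves reaches everyone (king).
Bears cannot reach Wolves in two steps.
Kites cannot reach Lions, Wolves in two steps.
Pumas cannot reach Wolves in two steps.
Kings: Wolves — 1.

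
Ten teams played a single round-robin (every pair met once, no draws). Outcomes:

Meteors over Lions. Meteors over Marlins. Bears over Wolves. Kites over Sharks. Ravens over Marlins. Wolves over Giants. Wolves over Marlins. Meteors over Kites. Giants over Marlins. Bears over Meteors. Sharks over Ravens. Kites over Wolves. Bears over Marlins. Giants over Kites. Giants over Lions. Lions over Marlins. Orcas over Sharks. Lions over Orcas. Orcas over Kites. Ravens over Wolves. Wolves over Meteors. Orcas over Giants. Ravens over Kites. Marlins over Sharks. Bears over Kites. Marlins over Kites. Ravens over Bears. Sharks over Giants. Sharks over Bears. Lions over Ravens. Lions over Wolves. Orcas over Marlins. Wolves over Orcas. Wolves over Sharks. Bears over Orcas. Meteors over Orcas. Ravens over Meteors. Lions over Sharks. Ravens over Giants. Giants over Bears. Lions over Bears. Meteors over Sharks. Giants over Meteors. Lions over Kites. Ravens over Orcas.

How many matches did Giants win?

Giants' results: beat Lions, Bears, Kites, Meteors, Marlins; lost to Wolves, Orcas, Ravens, Sharks.
That is 5 wins.

5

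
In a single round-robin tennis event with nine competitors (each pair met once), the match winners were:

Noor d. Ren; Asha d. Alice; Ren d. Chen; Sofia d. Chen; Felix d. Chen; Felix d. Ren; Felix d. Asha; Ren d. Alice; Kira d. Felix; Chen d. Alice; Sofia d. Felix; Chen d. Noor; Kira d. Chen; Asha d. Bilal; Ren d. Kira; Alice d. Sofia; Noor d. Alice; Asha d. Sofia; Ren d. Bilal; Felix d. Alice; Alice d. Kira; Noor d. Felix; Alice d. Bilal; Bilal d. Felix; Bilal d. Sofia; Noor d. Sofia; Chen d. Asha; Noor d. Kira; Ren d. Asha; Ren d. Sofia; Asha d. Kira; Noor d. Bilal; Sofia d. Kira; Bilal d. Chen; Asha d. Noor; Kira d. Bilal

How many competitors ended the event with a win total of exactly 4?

1

Win totals: Bilal 3, Kira 3, Chen 3, Alice 3, Ren 6, Asha 5, Felix 4, Sofia 3, Noor 6.
Exactly 4: Felix — 1 competitor.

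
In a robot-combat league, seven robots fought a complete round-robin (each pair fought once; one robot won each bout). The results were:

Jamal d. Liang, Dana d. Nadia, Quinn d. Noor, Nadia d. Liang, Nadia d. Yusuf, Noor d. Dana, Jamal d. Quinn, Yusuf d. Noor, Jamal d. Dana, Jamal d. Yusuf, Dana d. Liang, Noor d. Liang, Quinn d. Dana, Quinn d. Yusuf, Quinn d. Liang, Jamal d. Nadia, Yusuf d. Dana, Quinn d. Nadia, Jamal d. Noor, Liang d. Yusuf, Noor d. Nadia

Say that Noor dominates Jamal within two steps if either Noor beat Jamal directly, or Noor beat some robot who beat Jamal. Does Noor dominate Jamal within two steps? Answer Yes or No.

Noor did not beat Jamal directly.
Noor beat Dana, Liang, Nadia, but each of them lost to Jamal. No two-step path.

No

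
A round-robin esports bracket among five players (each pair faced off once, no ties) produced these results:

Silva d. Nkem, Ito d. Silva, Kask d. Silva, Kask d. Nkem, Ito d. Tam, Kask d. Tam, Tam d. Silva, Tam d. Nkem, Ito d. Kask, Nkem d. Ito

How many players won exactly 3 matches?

Win totals: Tam 2, Ito 3, Nkem 1, Kask 3, Silva 1.
Exactly 3: Ito, Kask — 2 players.

2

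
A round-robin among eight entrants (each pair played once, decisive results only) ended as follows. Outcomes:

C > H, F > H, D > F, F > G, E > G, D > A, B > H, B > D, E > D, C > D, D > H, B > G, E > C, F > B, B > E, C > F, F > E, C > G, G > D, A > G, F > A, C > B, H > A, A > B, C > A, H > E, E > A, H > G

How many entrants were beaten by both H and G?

H beat: A, E, G.
G beat: D.
No one was beaten by both.

0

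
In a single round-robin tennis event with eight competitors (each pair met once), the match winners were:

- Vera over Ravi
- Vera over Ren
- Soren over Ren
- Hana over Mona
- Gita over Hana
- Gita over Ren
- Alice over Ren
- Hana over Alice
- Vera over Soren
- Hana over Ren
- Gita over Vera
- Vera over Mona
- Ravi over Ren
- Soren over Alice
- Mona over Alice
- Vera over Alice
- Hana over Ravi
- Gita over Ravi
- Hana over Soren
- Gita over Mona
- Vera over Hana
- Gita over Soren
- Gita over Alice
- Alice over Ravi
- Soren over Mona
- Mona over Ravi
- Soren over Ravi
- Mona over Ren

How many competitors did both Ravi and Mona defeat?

Ravi beat: Ren.
Mona beat: Ren, Ravi, Alice.
Both beat: Ren — 1.

1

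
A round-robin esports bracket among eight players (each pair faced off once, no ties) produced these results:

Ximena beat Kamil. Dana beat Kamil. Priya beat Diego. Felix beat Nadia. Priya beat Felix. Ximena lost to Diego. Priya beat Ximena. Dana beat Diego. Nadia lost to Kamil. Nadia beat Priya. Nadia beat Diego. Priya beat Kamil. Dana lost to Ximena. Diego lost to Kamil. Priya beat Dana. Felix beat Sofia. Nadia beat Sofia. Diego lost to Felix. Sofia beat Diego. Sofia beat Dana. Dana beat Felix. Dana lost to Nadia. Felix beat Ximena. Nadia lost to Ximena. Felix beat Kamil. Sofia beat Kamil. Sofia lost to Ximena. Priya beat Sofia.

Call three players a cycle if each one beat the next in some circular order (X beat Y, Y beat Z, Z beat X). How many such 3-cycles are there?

12

Win totals: Diego 1, Dana 3, Nadia 4, Kamil 2, Priya 6, Felix 5, Sofia 3, Ximena 4.
A player with w wins dominates both others in C(w,2) triples; summing gives 0 + 3 + 6 + 1 + 15 + 10 + 3 + 6 = 44 transitive triples.
Total triples C(8,3) = 56, so cyclic triples = 56 − 44 = 12.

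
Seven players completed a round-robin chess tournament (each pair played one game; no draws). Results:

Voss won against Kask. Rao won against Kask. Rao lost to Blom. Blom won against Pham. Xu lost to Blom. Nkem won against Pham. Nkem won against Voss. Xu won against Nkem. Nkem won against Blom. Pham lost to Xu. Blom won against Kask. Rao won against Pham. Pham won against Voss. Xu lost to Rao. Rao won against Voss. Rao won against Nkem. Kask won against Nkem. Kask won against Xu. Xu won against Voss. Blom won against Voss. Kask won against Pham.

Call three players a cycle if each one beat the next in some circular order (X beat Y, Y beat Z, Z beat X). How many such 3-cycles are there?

Win totals: Pham 1, Nkem 3, Xu 3, Blom 5, Voss 1, Kask 3, Rao 5.
A player with w wins dominates both others in C(w,2) triples; summing gives 0 + 3 + 3 + 10 + 0 + 3 + 10 = 29 transitive triples.
Total triples C(7,3) = 35, so cyclic triples = 35 − 29 = 6.

6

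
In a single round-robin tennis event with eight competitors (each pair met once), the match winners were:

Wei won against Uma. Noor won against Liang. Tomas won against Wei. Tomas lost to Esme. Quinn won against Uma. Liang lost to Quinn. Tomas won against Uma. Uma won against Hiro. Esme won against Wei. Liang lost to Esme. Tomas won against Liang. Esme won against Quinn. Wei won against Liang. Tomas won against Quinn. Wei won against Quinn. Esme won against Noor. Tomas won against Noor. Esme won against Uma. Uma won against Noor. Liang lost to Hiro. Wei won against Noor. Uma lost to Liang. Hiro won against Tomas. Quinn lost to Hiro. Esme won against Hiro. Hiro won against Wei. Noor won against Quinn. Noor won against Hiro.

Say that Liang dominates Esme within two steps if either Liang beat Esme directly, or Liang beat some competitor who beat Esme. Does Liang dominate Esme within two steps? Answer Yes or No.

No

Liang did not beat Esme directly.
Liang beat Uma, but each of them lost to Esme. No two-step path.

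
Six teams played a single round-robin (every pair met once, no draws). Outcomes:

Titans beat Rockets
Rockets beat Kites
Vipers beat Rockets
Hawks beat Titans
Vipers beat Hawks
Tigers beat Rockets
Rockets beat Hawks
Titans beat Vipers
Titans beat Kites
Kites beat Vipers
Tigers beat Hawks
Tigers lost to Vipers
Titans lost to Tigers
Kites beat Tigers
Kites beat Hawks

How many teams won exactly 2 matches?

Win totals: Rockets 2, Vipers 3, Hawks 1, Tigers 3, Kites 3, Titans 3.
Exactly 2: Rockets — 1 team.

1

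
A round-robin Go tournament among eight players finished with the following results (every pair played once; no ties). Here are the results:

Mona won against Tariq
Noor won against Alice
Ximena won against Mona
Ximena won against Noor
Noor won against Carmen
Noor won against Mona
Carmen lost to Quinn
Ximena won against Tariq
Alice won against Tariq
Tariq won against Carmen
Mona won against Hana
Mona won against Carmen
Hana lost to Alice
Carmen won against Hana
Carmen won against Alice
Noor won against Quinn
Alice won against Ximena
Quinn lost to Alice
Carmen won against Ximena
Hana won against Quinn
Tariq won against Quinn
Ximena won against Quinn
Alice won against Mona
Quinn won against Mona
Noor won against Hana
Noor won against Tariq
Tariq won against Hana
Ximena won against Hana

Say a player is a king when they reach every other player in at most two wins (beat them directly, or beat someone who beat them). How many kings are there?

Mona cannot reach Noor in two steps.
Hana cannot reach Tariq, Alice, Noor, Ximena in two steps.
Tariq cannot reach Noor in two steps.
Alice reaches everyone (king).
Carmen reaches everyone (king).
Noor reaches everyone (king).
Quinn cannot reach Noor in two steps.
Ximena reaches everyone (king).
Kings: Alice, Carmen, Noor, Ximena — 4.

4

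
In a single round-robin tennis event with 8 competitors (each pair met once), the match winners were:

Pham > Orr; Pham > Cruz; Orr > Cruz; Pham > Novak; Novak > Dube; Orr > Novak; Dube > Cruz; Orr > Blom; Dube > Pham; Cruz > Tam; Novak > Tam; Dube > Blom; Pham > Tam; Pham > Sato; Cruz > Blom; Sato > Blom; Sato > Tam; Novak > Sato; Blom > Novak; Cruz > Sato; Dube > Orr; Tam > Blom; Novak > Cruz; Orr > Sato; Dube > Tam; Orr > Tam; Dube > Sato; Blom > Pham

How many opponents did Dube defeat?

6

Dube's results: beat Blom, Cruz, Sato, Pham, Tam, Orr; lost to Novak.
That is 6 wins.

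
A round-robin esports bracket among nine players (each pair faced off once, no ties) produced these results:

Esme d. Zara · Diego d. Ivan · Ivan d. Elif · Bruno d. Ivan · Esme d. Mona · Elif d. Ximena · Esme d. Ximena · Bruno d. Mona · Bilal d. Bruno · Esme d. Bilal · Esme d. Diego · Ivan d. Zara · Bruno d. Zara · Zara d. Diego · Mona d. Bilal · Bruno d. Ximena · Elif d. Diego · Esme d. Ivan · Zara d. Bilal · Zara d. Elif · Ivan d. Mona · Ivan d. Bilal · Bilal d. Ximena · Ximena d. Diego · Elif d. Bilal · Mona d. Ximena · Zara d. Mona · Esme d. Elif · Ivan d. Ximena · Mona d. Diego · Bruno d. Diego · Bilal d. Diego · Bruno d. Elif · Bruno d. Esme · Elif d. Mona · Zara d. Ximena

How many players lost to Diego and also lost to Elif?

0

Diego beat: Ivan.
Elif beat: Bilal, Mona, Diego, Ximena.
No one was beaten by both.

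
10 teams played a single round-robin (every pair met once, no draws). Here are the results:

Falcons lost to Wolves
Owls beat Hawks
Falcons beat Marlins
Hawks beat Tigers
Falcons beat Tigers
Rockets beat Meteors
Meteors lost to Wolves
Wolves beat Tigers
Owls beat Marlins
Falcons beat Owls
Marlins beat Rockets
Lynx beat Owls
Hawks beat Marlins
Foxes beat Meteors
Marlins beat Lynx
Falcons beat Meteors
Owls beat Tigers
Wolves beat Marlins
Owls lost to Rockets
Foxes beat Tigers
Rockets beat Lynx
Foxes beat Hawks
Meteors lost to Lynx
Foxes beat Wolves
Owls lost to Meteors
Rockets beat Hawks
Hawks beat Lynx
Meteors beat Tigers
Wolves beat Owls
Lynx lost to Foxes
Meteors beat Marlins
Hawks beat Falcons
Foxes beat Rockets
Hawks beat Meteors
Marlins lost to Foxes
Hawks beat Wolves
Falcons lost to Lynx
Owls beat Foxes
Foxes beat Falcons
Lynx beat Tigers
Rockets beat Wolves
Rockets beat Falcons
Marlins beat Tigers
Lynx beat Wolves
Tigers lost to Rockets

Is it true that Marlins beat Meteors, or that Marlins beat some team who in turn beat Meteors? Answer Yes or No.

Marlins did not beat Meteors directly.
Marlins beat Tigers, Lynx, Rockets. Of those, Lynx beat Meteors.

Yes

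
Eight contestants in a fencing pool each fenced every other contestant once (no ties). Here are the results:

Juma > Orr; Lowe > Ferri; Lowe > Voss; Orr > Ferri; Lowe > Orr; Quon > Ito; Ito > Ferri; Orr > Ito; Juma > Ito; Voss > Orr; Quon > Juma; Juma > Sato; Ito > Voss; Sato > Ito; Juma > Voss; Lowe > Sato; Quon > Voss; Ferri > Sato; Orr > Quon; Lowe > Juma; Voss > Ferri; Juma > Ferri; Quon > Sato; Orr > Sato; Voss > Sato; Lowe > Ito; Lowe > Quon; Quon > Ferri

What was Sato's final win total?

Sato's results: beat Ito; lost to Juma, Quon, Orr, Voss, Lowe, Ferri.
That is 1 win.

1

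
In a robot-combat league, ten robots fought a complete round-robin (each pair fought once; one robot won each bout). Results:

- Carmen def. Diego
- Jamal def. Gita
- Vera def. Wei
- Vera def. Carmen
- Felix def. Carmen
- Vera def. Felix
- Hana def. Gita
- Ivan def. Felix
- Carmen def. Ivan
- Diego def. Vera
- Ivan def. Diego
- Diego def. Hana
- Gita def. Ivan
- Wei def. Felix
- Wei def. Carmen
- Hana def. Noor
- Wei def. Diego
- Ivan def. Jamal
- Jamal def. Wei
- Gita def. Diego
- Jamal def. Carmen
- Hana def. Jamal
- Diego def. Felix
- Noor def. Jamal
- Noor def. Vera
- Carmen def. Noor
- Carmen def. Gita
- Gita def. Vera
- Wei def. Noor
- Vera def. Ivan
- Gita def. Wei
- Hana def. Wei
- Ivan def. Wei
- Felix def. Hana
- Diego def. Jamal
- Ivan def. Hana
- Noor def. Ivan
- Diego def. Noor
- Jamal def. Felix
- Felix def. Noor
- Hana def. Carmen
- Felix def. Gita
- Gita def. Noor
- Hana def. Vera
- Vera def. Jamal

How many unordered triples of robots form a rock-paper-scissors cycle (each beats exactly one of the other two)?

38

Win totals: Wei 4, Diego 5, Felix 4, Carmen 4, Vera 5, Hana 6, Jamal 4, Gita 5, Noor 3, Ivan 5.
A robot with w wins dominates both others in C(w,2) triples; summing gives 6 + 10 + 6 + 6 + 10 + 15 + 6 + 10 + 3 + 10 = 82 transitive triples.
Total triples C(10,3) = 120, so cyclic triples = 120 − 82 = 38.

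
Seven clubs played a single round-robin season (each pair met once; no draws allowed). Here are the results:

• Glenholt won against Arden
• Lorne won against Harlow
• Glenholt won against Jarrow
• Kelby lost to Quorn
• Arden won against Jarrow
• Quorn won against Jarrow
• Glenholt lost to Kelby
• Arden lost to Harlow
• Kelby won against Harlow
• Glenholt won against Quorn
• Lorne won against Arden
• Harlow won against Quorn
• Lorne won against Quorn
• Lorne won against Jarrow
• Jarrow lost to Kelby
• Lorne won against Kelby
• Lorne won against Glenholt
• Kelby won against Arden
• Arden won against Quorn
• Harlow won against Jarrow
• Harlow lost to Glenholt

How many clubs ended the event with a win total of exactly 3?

Win totals: Glenholt 4, Lorne 6, Arden 2, Kelby 4, Harlow 3, Jarrow 0, Quorn 2.
Exactly 3: Harlow — 1 club.

1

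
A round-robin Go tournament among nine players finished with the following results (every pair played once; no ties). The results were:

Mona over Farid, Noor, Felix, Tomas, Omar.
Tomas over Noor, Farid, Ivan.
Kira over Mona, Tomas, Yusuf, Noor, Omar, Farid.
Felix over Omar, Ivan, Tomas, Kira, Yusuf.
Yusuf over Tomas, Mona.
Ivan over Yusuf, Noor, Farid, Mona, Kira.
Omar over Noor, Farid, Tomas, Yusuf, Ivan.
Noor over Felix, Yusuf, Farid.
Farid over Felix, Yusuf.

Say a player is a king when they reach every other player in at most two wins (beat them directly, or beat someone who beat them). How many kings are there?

Mona reaches everyone (king).
Kira reaches everyone (king).
Noor reaches everyone (king).
Ivan reaches everyone (king).
Farid cannot reach Noor in two steps.
Tomas cannot reach Omar in two steps.
Felix reaches everyone (king).
Yusuf cannot reach Kira in two steps.
Omar reaches everyone (king).
Kings: Mona, Kira, Noor, Ivan, Felix, Omar — 6.

6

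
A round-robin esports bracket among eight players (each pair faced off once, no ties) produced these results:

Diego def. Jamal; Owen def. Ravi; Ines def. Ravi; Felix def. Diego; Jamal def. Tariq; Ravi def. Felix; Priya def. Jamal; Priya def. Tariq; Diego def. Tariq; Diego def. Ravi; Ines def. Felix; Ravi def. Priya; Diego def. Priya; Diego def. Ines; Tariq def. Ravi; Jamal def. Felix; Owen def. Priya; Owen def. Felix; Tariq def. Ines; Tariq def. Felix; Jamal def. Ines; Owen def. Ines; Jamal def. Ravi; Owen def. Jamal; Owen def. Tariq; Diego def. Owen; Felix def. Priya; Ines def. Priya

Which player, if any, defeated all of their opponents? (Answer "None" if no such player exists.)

None

Highest win total is Owen with 6 (out of 7 possible).
Owen lost to Diego, so no player went undefeated.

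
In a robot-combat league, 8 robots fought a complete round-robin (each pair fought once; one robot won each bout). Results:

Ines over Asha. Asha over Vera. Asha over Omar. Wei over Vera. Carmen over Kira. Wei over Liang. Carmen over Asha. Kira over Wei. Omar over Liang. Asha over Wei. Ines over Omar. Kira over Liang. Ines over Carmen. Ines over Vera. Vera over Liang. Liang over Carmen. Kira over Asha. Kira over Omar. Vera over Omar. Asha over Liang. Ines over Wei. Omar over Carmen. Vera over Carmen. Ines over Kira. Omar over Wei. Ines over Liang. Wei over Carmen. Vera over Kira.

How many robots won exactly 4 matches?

Win totals: Ines 7, Vera 4, Asha 4, Kira 4, Liang 1, Carmen 2, Omar 3, Wei 3.
Exactly 4: Vera, Asha, Kira — 3 robots.

3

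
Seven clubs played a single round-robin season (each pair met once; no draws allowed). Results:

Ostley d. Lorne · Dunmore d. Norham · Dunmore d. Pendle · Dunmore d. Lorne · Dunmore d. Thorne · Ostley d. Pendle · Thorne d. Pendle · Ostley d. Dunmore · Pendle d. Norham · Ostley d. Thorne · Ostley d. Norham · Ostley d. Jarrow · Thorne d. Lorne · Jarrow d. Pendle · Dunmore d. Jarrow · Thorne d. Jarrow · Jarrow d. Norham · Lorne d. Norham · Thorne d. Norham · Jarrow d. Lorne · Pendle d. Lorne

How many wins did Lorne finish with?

1

Lorne's results: beat Norham; lost to Pendle, Ostley, Thorne, Jarrow, Dunmore.
That is 1 win.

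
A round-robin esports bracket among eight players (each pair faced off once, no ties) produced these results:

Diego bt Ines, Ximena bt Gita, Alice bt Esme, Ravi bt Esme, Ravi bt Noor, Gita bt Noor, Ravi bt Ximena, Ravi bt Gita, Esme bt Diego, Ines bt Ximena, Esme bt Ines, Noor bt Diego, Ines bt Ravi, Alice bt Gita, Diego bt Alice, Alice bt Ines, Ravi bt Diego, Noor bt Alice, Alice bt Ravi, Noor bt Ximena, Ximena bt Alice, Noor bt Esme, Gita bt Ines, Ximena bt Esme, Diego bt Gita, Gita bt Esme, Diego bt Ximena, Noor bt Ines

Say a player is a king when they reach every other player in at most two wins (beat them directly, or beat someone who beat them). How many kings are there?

Gita reaches everyone (king).
Alice reaches everyone (king).
Noor reaches everyone (king).
Diego reaches everyone (king).
Esme cannot reach Noor in two steps.
Ximena reaches everyone (king).
Ravi reaches everyone (king).
Ines reaches everyone (king).
Kings: Gita, Alice, Noor, Diego, Ximena, Ravi, Ines — 7.

7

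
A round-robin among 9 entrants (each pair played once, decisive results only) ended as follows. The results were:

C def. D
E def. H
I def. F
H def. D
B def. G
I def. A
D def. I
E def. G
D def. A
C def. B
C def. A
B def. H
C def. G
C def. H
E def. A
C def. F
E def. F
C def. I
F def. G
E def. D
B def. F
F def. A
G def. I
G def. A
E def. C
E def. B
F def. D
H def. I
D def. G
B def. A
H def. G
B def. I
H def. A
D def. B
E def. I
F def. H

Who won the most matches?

Win totals: A 0, B 5, C 7, D 4, E 8, F 4, G 2, H 4, I 2.
E leads with 8 wins (next highest: 7).

E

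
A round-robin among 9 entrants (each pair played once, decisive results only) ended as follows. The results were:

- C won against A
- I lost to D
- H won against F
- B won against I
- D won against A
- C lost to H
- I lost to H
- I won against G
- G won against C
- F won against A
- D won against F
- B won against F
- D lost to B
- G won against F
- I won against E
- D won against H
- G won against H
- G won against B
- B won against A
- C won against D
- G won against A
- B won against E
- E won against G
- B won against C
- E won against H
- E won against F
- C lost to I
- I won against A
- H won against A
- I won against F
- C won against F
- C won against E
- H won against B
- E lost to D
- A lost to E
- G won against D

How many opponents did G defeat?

G's results: beat A, B, C, D, F, H; lost to E, I.
That is 6 wins.

6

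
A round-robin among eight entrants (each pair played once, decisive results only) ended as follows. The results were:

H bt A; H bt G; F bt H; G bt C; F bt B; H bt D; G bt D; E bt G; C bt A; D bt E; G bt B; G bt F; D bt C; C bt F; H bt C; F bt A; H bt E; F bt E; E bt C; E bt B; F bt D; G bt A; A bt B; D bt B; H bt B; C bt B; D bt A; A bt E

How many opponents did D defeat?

D's results: beat A, B, C, E; lost to F, G, H.
That is 4 wins.

4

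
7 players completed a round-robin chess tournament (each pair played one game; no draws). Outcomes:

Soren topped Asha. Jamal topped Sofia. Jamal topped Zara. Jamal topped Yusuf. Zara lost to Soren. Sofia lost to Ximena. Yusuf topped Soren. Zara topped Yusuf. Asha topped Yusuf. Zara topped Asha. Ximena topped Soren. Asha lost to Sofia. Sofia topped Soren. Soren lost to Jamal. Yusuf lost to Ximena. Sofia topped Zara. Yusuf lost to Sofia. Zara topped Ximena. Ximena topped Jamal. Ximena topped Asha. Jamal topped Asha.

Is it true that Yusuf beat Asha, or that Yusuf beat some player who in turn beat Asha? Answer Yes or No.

Yusuf did not beat Asha directly.
Yusuf beat Soren. Of those, Soren beat Asha.

Yes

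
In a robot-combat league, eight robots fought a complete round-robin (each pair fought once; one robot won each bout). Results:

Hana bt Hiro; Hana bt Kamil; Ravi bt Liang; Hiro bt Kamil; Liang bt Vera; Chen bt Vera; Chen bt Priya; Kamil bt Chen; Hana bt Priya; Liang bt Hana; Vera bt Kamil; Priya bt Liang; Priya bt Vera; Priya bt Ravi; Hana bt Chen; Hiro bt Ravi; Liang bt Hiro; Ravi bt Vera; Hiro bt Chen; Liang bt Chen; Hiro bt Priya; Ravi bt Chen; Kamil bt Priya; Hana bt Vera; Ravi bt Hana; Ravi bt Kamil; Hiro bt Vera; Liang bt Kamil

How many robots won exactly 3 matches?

Win totals: Kamil 2, Ravi 5, Vera 1, Hana 5, Hiro 5, Liang 5, Chen 2, Priya 3.
Exactly 3: Priya — 1 robot.

1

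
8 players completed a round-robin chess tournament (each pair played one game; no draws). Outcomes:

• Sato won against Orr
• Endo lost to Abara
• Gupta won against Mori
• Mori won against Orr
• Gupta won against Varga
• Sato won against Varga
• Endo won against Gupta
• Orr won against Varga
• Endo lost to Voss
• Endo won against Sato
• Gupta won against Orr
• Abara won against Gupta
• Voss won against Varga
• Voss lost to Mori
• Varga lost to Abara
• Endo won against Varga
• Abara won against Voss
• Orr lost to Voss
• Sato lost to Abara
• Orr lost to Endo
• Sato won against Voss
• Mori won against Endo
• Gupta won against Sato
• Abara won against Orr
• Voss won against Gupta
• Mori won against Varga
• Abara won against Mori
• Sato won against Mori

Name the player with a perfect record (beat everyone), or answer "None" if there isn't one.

Abara has 7 wins out of 7 opponents — a perfect record.

Abara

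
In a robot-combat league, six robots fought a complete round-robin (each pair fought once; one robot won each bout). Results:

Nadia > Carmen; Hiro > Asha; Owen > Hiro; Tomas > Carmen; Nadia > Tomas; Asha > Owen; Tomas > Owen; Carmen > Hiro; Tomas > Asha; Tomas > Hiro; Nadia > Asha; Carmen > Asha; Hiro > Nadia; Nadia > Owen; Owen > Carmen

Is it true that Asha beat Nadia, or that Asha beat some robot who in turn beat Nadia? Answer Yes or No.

No

Asha did not beat Nadia directly.
Asha beat Owen, but each of them lost to Nadia. No two-step path.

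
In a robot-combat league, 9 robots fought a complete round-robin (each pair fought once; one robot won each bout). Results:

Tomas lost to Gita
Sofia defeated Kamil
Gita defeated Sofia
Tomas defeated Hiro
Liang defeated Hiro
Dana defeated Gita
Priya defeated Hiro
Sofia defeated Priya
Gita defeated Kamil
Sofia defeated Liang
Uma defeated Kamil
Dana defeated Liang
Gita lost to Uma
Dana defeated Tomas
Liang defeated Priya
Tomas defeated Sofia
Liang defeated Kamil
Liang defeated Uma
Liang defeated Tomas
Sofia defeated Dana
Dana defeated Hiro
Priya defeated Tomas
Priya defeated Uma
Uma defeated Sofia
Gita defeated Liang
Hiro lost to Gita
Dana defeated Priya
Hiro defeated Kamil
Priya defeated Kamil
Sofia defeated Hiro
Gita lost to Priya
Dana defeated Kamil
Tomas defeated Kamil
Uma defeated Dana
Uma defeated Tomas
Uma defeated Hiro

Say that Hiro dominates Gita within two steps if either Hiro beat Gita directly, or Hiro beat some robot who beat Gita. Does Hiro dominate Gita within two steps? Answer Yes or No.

Hiro did not beat Gita directly.
Hiro beat Kamil, but each of them lost to Gita. No two-step path.

No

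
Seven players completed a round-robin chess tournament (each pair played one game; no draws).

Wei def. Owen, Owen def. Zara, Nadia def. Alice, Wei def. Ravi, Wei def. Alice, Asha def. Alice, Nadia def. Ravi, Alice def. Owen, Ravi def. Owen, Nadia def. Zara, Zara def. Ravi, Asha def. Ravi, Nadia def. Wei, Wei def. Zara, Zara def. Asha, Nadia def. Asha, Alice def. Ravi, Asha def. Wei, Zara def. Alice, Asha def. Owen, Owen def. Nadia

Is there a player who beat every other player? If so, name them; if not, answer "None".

None

Highest win total is Nadia with 5 (out of 6 possible).
Nadia lost to Owen, so no player went undefeated.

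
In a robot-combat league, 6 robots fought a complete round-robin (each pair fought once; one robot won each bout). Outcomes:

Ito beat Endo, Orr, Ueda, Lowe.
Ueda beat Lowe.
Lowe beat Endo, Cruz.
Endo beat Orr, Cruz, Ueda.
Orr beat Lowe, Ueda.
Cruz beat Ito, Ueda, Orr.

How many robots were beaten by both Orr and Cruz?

1

Orr beat: Ueda, Lowe.
Cruz beat: Ueda, Ito, Orr.
Both beat: Ueda — 1.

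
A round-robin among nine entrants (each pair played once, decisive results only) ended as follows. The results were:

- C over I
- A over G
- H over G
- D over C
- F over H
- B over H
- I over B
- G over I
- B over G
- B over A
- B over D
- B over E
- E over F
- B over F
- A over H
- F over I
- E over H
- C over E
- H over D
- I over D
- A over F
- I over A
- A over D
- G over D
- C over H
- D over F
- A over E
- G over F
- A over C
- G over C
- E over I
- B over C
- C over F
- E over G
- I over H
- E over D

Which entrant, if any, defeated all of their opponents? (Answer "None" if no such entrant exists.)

None

Highest win total is B with 7 (out of 8 possible).
B lost to I, so no entrant went undefeated.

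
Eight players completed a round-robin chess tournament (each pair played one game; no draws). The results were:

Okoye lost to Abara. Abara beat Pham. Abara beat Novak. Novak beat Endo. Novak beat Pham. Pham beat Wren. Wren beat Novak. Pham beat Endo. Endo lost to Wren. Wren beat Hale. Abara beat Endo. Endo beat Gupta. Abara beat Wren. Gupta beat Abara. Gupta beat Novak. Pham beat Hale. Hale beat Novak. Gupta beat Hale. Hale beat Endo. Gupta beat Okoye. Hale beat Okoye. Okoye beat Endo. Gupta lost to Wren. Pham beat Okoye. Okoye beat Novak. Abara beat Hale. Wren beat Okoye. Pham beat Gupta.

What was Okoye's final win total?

2

Okoye's results: beat Novak, Endo; lost to Wren, Gupta, Hale, Pham, Abara.
That is 2 wins.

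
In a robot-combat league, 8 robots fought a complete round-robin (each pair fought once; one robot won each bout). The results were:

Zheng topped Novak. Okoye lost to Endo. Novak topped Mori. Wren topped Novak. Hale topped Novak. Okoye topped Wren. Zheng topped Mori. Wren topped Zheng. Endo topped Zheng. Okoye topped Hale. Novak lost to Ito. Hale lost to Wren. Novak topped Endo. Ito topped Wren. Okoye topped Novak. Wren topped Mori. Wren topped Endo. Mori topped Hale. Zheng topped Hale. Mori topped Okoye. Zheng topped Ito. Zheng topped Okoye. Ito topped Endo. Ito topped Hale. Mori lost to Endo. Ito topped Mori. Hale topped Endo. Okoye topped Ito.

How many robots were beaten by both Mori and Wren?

1

Mori beat: Hale, Okoye.
Wren beat: Mori, Endo, Hale, Novak, Zheng.
Both beat: Hale — 1.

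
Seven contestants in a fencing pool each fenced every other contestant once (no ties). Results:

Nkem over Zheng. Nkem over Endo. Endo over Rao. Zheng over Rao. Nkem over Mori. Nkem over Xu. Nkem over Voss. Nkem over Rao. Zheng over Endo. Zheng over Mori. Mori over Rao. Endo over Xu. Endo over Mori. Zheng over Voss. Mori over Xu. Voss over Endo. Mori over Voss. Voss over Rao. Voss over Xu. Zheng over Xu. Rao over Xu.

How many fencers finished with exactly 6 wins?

Win totals: Zheng 5, Xu 0, Nkem 6, Voss 3, Mori 3, Rao 1, Endo 3.
Exactly 6: Nkem — 1 fencer.

1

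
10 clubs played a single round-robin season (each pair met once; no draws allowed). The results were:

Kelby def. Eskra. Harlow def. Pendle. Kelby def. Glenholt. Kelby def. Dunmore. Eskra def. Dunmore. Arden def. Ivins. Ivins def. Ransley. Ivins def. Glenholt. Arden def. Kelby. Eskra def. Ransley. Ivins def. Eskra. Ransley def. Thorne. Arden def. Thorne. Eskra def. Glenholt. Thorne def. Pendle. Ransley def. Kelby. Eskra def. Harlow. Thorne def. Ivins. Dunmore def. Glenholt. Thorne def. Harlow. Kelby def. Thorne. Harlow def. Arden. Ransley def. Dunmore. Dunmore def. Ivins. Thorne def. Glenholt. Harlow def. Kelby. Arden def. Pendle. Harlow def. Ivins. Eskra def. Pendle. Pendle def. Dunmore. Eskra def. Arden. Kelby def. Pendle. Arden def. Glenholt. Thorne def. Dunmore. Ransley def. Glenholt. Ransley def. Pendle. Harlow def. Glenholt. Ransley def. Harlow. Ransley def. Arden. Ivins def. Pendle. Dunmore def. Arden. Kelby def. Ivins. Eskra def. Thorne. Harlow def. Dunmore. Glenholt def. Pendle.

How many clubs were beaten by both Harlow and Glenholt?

Harlow beat: Ivins, Glenholt, Arden, Pendle, Kelby, Dunmore.
Glenholt beat: Pendle.
Both beat: Pendle — 1.

1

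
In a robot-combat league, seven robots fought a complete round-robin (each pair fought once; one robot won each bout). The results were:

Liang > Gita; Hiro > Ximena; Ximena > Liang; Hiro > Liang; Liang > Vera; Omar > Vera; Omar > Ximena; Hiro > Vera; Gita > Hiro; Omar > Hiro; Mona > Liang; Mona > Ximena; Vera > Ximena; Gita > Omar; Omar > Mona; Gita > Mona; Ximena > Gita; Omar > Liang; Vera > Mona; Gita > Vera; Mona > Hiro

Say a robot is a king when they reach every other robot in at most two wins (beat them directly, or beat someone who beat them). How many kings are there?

Gita reaches everyone (king).
Liang reaches everyone (king).
Hiro cannot reach Omar in two steps.
Ximena reaches everyone (king).
Vera cannot reach Omar in two steps.
Mona cannot reach Omar in two steps.
Omar reaches everyone (king).
Kings: Gita, Liang, Ximena, Omar — 4.

4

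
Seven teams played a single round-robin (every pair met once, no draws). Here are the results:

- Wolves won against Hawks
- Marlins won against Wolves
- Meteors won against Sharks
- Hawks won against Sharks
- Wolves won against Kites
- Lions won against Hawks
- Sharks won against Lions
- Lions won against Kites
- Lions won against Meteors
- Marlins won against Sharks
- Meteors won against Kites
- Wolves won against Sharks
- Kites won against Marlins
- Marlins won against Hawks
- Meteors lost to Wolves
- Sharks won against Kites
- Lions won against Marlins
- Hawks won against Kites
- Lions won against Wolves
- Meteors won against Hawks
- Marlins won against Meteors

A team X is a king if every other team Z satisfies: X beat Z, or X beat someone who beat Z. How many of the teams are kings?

4

Wolves reaches everyone (king).
Hawks cannot reach Wolves, Meteors in two steps.
Kites cannot reach Lions in two steps.
Marlins reaches everyone (king).
Meteors cannot reach Wolves in two steps.
Sharks reaches everyone (king).
Lions reaches everyone (king).
Kings: Wolves, Marlins, Sharks, Lions — 4.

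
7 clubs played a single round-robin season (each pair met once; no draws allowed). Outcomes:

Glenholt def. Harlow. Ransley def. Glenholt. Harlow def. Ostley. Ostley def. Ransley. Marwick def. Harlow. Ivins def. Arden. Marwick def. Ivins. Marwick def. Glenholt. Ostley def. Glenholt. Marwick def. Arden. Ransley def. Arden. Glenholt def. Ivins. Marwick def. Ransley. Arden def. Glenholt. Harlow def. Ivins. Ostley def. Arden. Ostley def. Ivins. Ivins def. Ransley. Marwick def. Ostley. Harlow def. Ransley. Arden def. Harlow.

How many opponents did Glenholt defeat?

Glenholt's results: beat Ivins, Harlow; lost to Marwick, Arden, Ransley, Ostley.
That is 2 wins.

2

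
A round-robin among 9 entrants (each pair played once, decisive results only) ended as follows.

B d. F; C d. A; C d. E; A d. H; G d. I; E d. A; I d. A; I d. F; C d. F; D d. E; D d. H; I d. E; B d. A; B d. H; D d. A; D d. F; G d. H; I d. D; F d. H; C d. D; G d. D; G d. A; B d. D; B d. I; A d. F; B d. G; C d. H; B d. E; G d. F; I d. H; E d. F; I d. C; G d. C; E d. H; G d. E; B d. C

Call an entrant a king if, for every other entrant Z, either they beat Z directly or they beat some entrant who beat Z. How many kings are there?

A cannot reach B, C, D, E, G, I in two steps.
B reaches everyone (king).
C cannot reach B, G, I in two steps.
D cannot reach B, C, G, I in two steps.
E cannot reach B, C, D, G, I in two steps.
F cannot reach A, B, C, D, E, G, I in two steps.
G cannot reach B in two steps.
H cannot reach A, B, C, D, E, F, G, I in two steps.
I cannot reach B, G in two steps.
Kings: B — 1.

1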